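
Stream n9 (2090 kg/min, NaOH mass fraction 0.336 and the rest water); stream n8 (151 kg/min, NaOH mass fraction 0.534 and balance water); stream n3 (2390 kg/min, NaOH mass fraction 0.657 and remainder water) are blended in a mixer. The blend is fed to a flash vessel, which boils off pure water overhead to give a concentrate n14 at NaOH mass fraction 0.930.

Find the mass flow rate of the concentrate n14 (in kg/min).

2530 kg/min

NaOH entering = 2090×0.336 + 151×0.534 + 2390×0.657 = 2353.1 kg/min.
All NaOH reports to n14, so n14 = 2353.1/0.930 = 2530.2 kg/min.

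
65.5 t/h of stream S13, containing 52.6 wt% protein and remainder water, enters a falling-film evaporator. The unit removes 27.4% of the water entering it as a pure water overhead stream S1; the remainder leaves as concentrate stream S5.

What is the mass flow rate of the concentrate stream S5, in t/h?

water entering = 65.5×0.474 = 31.047 t/h; overhead removed = 0.274×31.047 = 8.5069 t/h.
Concentrate = 65.5 − 8.5069 = 56.993 t/h.

56.99 t/h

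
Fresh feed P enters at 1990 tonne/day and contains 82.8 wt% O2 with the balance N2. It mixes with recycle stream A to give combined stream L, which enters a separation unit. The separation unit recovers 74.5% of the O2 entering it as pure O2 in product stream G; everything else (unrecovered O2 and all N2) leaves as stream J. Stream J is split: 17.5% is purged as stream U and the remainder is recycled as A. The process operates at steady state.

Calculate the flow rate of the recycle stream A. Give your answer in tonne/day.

N2 enters only via P and leaves only via the purge: 1990×0.172 = 0.175×(N2 in J), and the separation unit passes all N2, so N2 in L = N2 in J = 1955.9 tonne/day.
O2 in L: m_A = 1990×0.828 + (1−0.175)·(1−0.745)·m_A, so m_A = 1647.7/0.7896 = 2086.7 tonne/day.
J = (1−0.745)×2086.7 + 1955.9 = 2488 tonne/day.
Recycle A = (1−0.175)×2488 = 2052.6 tonne/day.

2053 tonne/day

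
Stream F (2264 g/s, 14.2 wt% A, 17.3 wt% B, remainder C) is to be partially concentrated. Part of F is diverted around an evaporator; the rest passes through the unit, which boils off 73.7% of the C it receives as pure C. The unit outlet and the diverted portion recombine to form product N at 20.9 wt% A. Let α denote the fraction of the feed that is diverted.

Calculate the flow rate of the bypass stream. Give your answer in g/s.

826.4 g/s

All 2264×0.142 = 321.49 g/s of A reaches N, so N = 321.49/0.209 = 1538.2 g/s and vapour = 725.78 g/s.
The evaporator receives (1−α)·2264 of feed at 0.685 C and removes 0.737 of that C:
0.737×0.685×(1−α)×2264 = 725.78
(1−α) = 725.78/1143 = 0.6350;  α = 0.3650.
Bypass flow = 0.3650×2264 = 826.37 g/s.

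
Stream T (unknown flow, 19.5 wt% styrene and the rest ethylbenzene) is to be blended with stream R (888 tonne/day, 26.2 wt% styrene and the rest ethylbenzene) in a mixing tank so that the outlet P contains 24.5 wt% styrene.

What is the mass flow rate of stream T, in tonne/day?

301.9 tonne/day

Let T be the unknown flow. Total out = 888 + T.
styrene balance: 232.66 + 0.195·T = 0.245·(888 + T)
(0.195 − 0.245)·T = 0.245×888 − 232.66 = -15.096
T = -15.096 / -0.050 = 301.92 tonne/day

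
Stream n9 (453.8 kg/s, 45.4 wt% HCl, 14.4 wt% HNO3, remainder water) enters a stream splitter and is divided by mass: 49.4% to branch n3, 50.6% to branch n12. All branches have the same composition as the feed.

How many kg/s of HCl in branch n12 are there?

104.2 kg/s

Branch n12 total = 0.506×453.8 = 229.62 kg/s.
HCl in n12 = 0.454×229.62 = 104.25 kg/s.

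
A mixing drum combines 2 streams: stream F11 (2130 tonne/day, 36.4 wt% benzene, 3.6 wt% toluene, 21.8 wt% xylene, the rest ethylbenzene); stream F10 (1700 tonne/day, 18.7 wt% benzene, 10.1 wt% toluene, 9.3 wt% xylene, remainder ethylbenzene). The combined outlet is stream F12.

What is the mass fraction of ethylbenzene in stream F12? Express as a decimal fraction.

0.487

Total flow out = 2130 + 1700 = 3830 tonne/day.
ethylbenzene in = 2130×0.382 + 1700×0.619 = 1866 tonne/day.
ethylbenzene mass fraction in F12 = 1866/3830 = 0.487.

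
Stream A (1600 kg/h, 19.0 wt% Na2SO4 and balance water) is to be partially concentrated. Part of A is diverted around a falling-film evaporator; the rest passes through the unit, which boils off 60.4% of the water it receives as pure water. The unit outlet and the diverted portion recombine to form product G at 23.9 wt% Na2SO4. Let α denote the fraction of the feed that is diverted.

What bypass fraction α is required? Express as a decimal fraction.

0.581

All 1600×0.190 = 304 kg/h of Na2SO4 reaches G, so G = 304/0.239 = 1272 kg/h and vapour = 328.03 kg/h.
The evaporator receives (1−α)·1600 of feed at 0.810 water and removes 0.604 of that water:
0.604×0.810×(1−α)×1600 = 328.03
(1−α) = 328.03/782.78 = 0.4191;  α = 0.5809.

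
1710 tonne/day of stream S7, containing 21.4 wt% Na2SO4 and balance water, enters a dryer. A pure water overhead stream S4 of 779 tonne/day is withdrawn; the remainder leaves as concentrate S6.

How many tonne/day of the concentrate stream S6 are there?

Concentrate = 1710 − 779 = 931 tonne/day.

931 tonne/day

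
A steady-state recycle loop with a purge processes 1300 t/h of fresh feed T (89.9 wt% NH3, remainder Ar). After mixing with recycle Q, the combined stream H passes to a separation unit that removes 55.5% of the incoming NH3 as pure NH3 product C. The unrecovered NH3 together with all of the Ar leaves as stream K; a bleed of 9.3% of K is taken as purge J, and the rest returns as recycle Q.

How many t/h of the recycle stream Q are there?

2071 t/h

Ar enters only via T and leaves only via the purge: 1300×0.101 = 0.093×(Ar in K), and the separation unit passes all Ar, so Ar in H = Ar in K = 1411.8 t/h.
NH3 in H: m_A = 1300×0.899 + (1−0.093)·(1−0.555)·m_A, so m_A = 1168.7/0.5964 = 1959.6 t/h.
K = (1−0.555)×1959.6 + 1411.8 = 2283.9 t/h.
Recycle Q = (1−0.093)×2283.9 = 2071.5 t/h.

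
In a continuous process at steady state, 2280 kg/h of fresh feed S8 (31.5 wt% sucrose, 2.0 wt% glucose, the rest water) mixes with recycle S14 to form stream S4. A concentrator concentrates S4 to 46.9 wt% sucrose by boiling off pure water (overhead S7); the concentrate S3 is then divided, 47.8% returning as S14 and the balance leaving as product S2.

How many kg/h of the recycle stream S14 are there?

1402 kg/h

Overall sucrose balance (none leaves overhead): sucrose in fresh feed = sucrose in product, i.e. 2280×0.315 = (1−0.478)·S3·0.469.
S3 = 718.2/(0.469×0.522) = 2933.6 kg/h.
Recycle S14 = 0.478×2933.6 = 1402.3 kg/h.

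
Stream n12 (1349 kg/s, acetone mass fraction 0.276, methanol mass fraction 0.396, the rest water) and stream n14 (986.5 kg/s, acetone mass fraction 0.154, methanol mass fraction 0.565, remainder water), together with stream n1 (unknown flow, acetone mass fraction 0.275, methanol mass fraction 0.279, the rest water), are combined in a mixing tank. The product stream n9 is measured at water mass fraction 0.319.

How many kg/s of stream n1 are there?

Let n1 be the unknown flow. Total out = 2335.5 + n1.
water balance: 719.68 + 0.446·n1 = 0.319·(2335.5 + n1)
(0.446 − 0.319)·n1 = 0.319×2335.5 − 719.68 = 25.346
n1 = 25.346 / 0.127 = 199.57 kg/s

199.6 kg/s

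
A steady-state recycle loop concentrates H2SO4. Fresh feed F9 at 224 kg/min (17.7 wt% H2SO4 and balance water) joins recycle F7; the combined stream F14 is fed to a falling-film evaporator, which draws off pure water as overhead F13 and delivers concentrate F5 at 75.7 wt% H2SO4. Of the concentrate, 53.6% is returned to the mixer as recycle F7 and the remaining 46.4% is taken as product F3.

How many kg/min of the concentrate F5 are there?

Overall H2SO4 balance (none leaves overhead): H2SO4 in fresh feed = H2SO4 in product, i.e. 224×0.177 = (1−0.536)·F5·0.757.
F5 = 39.648/(0.757×0.464) = 112.88 kg/min.

112.9 kg/min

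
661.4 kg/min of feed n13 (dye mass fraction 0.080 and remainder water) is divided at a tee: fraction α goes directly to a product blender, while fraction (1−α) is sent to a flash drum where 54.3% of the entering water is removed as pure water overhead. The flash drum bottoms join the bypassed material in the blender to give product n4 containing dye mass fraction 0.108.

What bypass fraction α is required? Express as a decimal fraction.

All 661.4×0.080 = 52.912 kg/min of dye reaches n4, so n4 = 52.912/0.108 = 489.93 kg/min and vapour = 171.47 kg/min.
The evaporator receives (1−α)·661.4 of feed at 0.920 water and removes 0.543 of that water:
0.543×0.920×(1−α)×661.4 = 171.47
(1−α) = 171.47/330.41 = 0.5190;  α = 0.4810.

0.481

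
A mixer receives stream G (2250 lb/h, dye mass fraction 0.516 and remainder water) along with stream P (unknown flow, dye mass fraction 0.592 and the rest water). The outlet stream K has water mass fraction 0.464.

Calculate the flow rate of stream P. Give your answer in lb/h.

803.6 lb/h

Let P be the unknown flow. Total out = 2250 + P.
water balance: 1089 + 0.408·P = 0.464·(2250 + P)
(0.408 − 0.464)·P = 0.464×2250 − 1089 = -45
P = -45 / -0.056 = 803.57 lb/h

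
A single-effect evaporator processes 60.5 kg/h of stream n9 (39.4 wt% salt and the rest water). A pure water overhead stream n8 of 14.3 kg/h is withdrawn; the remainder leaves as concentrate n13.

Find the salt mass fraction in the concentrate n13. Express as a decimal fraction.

0.5160

salt is not removed: 60.5×0.394 = 23.837 kg/h of salt enters n13.
Concentrate = 60.5 − 14.3 = 46.2 kg/h.
Mass fraction = 23.837/46.2 = 0.5160.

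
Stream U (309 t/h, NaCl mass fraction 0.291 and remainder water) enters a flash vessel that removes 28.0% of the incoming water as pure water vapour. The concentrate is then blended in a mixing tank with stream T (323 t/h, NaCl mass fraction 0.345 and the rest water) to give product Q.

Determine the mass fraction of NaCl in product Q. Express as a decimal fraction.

Vapour removed = 0.280×0.709×309 = 61.343 t/h; concentrate = 247.66 t/h.
NaCl reaching the mixer = 89.919 (from concentrate) + 323×0.345 = 201.35 t/h.
Product flow = 247.66 + 323 = 570.66 t/h; NaCl fraction = 0.353.

0.353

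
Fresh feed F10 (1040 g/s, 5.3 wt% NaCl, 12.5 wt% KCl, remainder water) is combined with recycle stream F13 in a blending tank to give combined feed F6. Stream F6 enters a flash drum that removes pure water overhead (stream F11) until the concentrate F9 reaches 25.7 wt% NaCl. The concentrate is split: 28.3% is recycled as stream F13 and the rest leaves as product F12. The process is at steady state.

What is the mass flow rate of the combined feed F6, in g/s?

1125 g/s

Overall NaCl balance (none leaves overhead): NaCl in fresh feed = NaCl in product, i.e. 1040×0.053 = (1−0.283)·F9·0.257.
F9 = 55.12/(0.257×0.717) = 299.13 g/s.
Recycle F13 = 0.283×299.13 = 84.653 g/s.
Combined feed F6 = 1040 + 84.653 = 1124.7 g/s.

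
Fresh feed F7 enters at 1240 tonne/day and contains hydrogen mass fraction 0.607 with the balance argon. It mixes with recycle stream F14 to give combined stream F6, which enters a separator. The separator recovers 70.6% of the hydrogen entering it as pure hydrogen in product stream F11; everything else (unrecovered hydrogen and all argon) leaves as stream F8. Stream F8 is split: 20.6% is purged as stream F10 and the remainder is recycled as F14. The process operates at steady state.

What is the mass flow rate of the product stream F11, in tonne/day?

hydrogen in F6: m_A = 1240×0.607 + (1−0.206)·(1−0.706)·m_A, so m_A = 752.68/0.7666 = 981.89 tonne/day.
Product F11 = 0.706×981.89 = 693.21 tonne/day.

693.2 tonne/day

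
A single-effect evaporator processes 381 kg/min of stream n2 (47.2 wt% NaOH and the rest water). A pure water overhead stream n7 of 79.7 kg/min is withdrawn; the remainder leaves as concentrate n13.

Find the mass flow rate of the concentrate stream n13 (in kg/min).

Concentrate = 381 − 79.7 = 301.3 kg/min.

301.3 kg/min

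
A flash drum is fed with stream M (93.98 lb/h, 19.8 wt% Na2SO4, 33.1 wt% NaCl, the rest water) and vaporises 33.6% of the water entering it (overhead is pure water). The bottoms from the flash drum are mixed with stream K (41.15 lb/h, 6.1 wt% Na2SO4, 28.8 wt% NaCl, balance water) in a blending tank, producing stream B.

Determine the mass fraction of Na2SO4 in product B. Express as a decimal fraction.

Vapour removed = 0.336×0.471×93.98 = 14.873 lb/h; concentrate = 79.107 lb/h.
Na2SO4 reaching the mixer = 18.608 (from concentrate) + 41.15×0.061 = 21.118 lb/h.
Product flow = 79.107 + 41.15 = 120.26 lb/h; Na2SO4 fraction = 0.176.

0.176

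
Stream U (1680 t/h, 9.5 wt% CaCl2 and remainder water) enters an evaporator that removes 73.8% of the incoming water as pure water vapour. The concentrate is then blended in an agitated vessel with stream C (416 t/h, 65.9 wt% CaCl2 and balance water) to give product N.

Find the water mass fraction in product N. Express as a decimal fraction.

0.5547

Vapour removed = 0.738×0.905×1680 = 1122.1 t/h; concentrate = 557.94 t/h.
water reaching the mixer = 398.34 (from concentrate) + 416×0.341 = 540.2 t/h.
Product flow = 557.94 + 416 = 973.94 t/h; water fraction = 0.5547.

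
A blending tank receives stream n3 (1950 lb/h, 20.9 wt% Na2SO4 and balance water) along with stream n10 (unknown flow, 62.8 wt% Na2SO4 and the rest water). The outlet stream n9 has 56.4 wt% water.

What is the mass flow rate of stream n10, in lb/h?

Let n10 be the unknown flow. Total out = 1950 + n10.
water balance: 1542.5 + 0.372·n10 = 0.564·(1950 + n10)
(0.372 − 0.564)·n10 = 0.564×1950 − 1542.5 = -442.65
n10 = -442.65 / -0.192 = 2305.5 lb/h

2305 lb/h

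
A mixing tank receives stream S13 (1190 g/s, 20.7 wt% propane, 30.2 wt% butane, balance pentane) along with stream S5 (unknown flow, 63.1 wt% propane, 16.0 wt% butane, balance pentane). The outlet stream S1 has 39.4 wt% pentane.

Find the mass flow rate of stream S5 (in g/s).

623.9 g/s

Let S5 be the unknown flow. Total out = 1190 + S5.
pentane balance: 584.29 + 0.209·S5 = 0.394·(1190 + S5)
(0.209 − 0.394)·S5 = 0.394×1190 − 584.29 = -115.43
S5 = -115.43 / -0.185 = 623.95 g/s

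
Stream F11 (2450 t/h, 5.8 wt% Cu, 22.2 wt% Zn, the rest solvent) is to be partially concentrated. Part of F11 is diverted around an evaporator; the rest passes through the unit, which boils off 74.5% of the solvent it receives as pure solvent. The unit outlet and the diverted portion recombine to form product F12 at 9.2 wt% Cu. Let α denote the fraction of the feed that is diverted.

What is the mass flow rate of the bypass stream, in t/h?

762 t/h

All 2450×0.058 = 142.1 t/h of Cu reaches F12, so F12 = 142.1/0.092 = 1544.6 t/h and vapour = 905.43 t/h.
The evaporator receives (1−α)·2450 of feed at 0.720 solvent and removes 0.745 of that solvent:
0.745×0.720×(1−α)×2450 = 905.43
(1−α) = 905.43/1314.2 = 0.6890;  α = 0.3110.
Bypass flow = 0.3110×2450 = 762.02 t/h.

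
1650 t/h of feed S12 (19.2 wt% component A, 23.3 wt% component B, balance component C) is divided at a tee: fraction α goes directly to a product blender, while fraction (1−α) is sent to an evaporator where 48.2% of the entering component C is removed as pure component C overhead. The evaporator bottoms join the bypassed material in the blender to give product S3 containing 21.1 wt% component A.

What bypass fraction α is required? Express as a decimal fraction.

All 1650×0.192 = 316.8 t/h of component A reaches S3, so S3 = 316.8/0.211 = 1501.4 t/h and vapour = 148.58 t/h.
The evaporator receives (1−α)·1650 of feed at 0.575 component C and removes 0.482 of that component C:
0.482×0.575×(1−α)×1650 = 148.58
(1−α) = 148.58/457.3 = 0.3249;  α = 0.6751.

0.675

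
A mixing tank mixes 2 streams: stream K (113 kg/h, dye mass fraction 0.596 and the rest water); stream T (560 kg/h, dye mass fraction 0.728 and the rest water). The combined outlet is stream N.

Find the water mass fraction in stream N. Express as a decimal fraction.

Total flow out = 113 + 560 = 673 kg/h.
water in = 113×0.404 + 560×0.272 = 197.97 kg/h.
water mass fraction in N = 197.97/673 = 0.294.

0.294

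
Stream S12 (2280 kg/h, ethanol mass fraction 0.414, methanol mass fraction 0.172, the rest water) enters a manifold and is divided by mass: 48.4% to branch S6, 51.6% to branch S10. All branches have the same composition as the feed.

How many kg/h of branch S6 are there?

Branch S6 flow = 0.484×2280 = 1103.5 kg/h.

1104 kg/h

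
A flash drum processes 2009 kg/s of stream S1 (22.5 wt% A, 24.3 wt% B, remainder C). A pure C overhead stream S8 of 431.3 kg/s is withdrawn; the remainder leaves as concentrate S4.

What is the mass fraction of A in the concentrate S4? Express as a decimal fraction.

A is not removed: 2009×0.225 = 452.03 kg/s of A enters S4.
Concentrate = 2009 − 431.3 = 1577.7 kg/s.
Mass fraction = 452.03/1577.7 = 0.287.

0.287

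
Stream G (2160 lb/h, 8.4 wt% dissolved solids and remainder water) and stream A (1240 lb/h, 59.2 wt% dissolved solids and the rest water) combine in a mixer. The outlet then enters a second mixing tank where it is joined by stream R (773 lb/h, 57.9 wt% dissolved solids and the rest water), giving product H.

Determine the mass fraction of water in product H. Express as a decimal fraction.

Overall, product flow = 4173 lb/h.
water in = 2160×0.916 + 1240×0.408 + 773×0.421 = 2809.9 lb/h.
water fraction in H = 0.673.

0.673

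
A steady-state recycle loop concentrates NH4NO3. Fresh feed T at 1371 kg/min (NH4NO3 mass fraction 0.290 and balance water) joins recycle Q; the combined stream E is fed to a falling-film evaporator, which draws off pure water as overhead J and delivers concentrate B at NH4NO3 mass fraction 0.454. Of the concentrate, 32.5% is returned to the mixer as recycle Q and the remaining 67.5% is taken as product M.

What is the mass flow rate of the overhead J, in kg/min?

495.3 kg/min

Overall NH4NO3 balance (none leaves overhead): NH4NO3 in fresh feed = NH4NO3 in product, i.e. 1371×0.290 = (1−0.325)·B·0.454.
B = 397.59/(0.454×0.675) = 1297.4 kg/min.
Recycle Q = 0.325×1297.4 = 421.66 kg/min.
Combined feed E = 1371 + 421.66 = 1792.7 kg/min.
Overhead J = E − B = 1792.7 − 1297.4 = 495.25 kg/min.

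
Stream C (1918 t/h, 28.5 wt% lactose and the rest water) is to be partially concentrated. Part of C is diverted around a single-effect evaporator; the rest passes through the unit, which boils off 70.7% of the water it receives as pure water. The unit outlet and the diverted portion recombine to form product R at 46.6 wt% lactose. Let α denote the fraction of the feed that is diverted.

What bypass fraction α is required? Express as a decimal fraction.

0.232

All 1918×0.285 = 546.63 t/h of lactose reaches R, so R = 546.63/0.466 = 1173 t/h and vapour = 744.97 t/h.
The evaporator receives (1−α)·1918 of feed at 0.715 water and removes 0.707 of that water:
0.707×0.715×(1−α)×1918 = 744.97
(1−α) = 744.97/969.56 = 0.7684;  α = 0.2316.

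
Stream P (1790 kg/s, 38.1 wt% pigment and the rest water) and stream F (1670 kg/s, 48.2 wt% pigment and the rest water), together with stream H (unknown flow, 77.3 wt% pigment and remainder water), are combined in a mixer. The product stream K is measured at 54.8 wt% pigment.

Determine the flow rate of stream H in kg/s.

Let H be the unknown flow. Total out = 3460 + H.
pigment balance: 1486.9 + 0.773·H = 0.548·(3460 + H)
(0.773 − 0.548)·H = 0.548×3460 − 1486.9 = 409.15
H = 409.15 / 0.225 = 1818.4 kg/s

1818 kg/s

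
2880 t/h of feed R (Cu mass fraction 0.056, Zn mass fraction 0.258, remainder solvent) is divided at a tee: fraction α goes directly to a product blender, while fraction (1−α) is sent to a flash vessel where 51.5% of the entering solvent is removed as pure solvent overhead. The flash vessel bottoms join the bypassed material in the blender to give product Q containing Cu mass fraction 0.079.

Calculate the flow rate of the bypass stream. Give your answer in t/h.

All 2880×0.056 = 161.28 t/h of Cu reaches Q, so Q = 161.28/0.079 = 2041.5 t/h and vapour = 838.48 t/h.
The evaporator receives (1−α)·2880 of feed at 0.686 solvent and removes 0.515 of that solvent:
0.515×0.686×(1−α)×2880 = 838.48
(1−α) = 838.48/1017.5 = 0.8241;  α = 0.1759.
Bypass flow = 0.1759×2880 = 506.65 t/h.

506.6 t/h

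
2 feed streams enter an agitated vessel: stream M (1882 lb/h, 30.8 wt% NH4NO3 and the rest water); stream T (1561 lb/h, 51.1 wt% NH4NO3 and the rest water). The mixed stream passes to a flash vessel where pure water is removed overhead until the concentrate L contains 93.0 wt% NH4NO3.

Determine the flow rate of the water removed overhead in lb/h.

NH4NO3 entering = 1882×0.308 + 1561×0.511 = 1377.3 lb/h.
All NH4NO3 reports to L, so L = 1377.3/0.930 = 1481 lb/h.
Total feed = 3443 lb/h; overhead = 3443 − 1481 = 1962 lb/h.

1962 lb/h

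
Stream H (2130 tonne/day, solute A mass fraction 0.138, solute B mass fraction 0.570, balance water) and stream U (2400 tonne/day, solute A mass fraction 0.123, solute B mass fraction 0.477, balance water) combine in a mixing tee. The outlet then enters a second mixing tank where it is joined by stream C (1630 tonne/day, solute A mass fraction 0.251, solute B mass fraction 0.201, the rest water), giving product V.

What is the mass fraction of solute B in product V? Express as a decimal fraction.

0.436

Overall, product flow = 6160 tonne/day.
solute B in = 2130×0.570 + 2400×0.477 + 1630×0.201 = 2686.5 tonne/day.
solute B fraction in V = 0.436.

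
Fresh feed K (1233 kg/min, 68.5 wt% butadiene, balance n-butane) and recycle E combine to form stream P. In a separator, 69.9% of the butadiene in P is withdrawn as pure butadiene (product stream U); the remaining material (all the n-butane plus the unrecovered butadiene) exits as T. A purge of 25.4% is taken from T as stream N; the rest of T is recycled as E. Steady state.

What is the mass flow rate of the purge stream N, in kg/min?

n-butane enters only via K and leaves only via the purge: 1233×0.315 = 0.254×(n-butane in T), and the separator passes all n-butane, so n-butane in P = n-butane in T = 1529.1 kg/min.
butadiene in P: m_A = 1233×0.685 + (1−0.254)·(1−0.699)·m_A, so m_A = 844.61/0.7755 = 1089.2 kg/min.
T = (1−0.699)×1089.2 + 1529.1 = 1857 kg/min.
Purge N = 0.254×1857 = 471.67 kg/min.

471.7 kg/min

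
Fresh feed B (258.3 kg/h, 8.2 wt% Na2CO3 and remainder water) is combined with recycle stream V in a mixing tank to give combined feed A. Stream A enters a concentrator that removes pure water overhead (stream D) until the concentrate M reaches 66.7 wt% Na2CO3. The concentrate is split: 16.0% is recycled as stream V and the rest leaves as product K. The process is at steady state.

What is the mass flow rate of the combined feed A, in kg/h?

264.3 kg/h

Overall Na2CO3 balance (none leaves overhead): Na2CO3 in fresh feed = Na2CO3 in product, i.e. 258.3×0.082 = (1−0.160)·M·0.667.
M = 21.181/(0.667×0.840) = 37.804 kg/h.
Recycle V = 0.160×37.804 = 6.0486 kg/h.
Combined feed A = 258.3 + 6.0486 = 264.35 kg/h.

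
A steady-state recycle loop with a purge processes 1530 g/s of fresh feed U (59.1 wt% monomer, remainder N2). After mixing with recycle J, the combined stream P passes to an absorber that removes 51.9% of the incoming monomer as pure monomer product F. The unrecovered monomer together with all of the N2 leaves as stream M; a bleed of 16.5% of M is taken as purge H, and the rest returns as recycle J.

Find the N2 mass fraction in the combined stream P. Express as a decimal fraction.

N2 enters only via U and leaves only via the purge: 1530×0.409 = 0.165×(N2 in M), and the absorber passes all N2, so N2 in P = N2 in M = 3792.5 g/s.
monomer in P: m_A = 1530×0.591 + (1−0.165)·(1−0.519)·m_A, so m_A = 904.23/0.5984 = 1511.2 g/s.
P = 1511.2 + 3792.5 = 5303.7 g/s.
N2 fraction in P = 3792.5/5303.7 = 0.7151.

0.7151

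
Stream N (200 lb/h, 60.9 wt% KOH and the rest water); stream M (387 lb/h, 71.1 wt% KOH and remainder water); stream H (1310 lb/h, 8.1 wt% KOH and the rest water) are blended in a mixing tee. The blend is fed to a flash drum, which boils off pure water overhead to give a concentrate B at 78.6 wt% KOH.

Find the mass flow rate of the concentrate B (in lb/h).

640 lb/h

KOH entering = 200×0.609 + 387×0.711 + 1310×0.081 = 503.07 lb/h.
All KOH reports to B, so B = 503.07/0.786 = 640.03 lb/h.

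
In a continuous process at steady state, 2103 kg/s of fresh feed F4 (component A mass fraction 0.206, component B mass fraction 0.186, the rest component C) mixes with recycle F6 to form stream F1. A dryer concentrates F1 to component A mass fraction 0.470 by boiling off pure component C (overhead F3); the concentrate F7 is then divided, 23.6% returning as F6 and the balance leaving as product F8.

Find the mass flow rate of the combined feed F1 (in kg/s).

2388 kg/s

Overall component A balance (none leaves overhead): component A in fresh feed = component A in product, i.e. 2103×0.206 = (1−0.236)·F7·0.470.
F7 = 433.22/(0.470×0.764) = 1206.5 kg/s.
Recycle F6 = 0.236×1206.5 = 284.73 kg/s.
Combined feed F1 = 2103 + 284.73 = 2387.7 kg/s.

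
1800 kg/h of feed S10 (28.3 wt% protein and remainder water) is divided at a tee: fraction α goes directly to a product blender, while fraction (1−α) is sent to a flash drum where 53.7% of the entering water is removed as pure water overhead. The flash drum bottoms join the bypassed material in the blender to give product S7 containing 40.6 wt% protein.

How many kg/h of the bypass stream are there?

383.7 kg/h

All 1800×0.283 = 509.4 kg/h of protein reaches S7, so S7 = 509.4/0.406 = 1254.7 kg/h and vapour = 545.32 kg/h.
The evaporator receives (1−α)·1800 of feed at 0.717 water and removes 0.537 of that water:
0.537×0.717×(1−α)×1800 = 545.32
(1−α) = 545.32/693.05 = 0.7868;  α = 0.2132.
Bypass flow = 0.2132×1800 = 383.69 kg/h.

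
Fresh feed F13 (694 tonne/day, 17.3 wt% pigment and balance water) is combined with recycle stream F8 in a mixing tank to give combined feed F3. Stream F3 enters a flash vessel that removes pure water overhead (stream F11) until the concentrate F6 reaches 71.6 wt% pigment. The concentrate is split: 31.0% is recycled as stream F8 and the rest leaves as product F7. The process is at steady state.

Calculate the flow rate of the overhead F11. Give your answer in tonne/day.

526.3 tonne/day

Overall pigment balance (none leaves overhead): pigment in fresh feed = pigment in product, i.e. 694×0.173 = (1−0.310)·F6·0.716.
F6 = 120.06/(0.716×0.690) = 243.02 tonne/day.
Recycle F8 = 0.310×243.02 = 75.336 tonne/day.
Combined feed F3 = 694 + 75.336 = 769.34 tonne/day.
Overhead F11 = F3 − F6 = 769.34 − 243.02 = 526.32 tonne/day.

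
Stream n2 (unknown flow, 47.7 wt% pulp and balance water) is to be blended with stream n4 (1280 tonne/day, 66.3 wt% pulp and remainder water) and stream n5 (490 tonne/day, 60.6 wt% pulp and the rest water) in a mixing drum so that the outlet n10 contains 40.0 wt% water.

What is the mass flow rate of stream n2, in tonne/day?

679.5 tonne/day

Let n2 be the unknown flow. Total out = 1770 + n2.
water balance: 624.42 + 0.523·n2 = 0.400·(1770 + n2)
(0.523 − 0.400)·n2 = 0.400×1770 − 624.42 = 83.58
n2 = 83.58 / 0.123 = 679.51 tonne/day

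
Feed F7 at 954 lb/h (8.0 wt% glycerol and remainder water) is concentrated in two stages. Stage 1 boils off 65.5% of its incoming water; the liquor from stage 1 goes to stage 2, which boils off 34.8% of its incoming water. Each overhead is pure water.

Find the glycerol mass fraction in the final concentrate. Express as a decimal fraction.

0.279

water in feed = 954×0.920 = 877.68 lb/h.
After stage 1: water left = (1−0.655)×877.68 = 302.8; stream total = 379.12 lb/h.
After stage 2: water left = (1−0.348)×302.8 = 197.43; final concentrate = 273.75 lb/h.
glycerol fraction = 76.32/273.75 = 0.279.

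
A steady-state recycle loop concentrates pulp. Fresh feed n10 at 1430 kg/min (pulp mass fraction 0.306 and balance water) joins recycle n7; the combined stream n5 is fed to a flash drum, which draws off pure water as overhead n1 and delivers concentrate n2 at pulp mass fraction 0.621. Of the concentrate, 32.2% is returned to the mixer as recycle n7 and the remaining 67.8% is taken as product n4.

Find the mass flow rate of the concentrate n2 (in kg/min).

Overall pulp balance (none leaves overhead): pulp in fresh feed = pulp in product, i.e. 1430×0.306 = (1−0.322)·n2·0.621.
n2 = 437.58/(0.621×0.678) = 1039.3 kg/min.

1039 kg/min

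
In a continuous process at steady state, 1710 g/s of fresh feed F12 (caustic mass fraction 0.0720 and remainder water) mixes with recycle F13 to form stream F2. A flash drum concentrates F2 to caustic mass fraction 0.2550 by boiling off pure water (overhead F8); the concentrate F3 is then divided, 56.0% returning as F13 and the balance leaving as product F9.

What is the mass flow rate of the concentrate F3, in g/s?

Overall caustic balance (none leaves overhead): caustic in fresh feed = caustic in product, i.e. 1710×0.072 = (1−0.560)·F3·0.255.
F3 = 123.12/(0.255×0.440) = 1097.3 g/s.

1097 g/s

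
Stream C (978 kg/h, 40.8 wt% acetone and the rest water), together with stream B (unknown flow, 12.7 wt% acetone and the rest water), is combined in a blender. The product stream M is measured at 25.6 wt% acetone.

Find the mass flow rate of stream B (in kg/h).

1152 kg/h

Let B be the unknown flow. Total out = 978 + B.
acetone balance: 399.02 + 0.127·B = 0.256·(978 + B)
(0.127 − 0.256)·B = 0.256×978 − 399.02 = -148.66
B = -148.66 / -0.129 = 1152.4 kg/h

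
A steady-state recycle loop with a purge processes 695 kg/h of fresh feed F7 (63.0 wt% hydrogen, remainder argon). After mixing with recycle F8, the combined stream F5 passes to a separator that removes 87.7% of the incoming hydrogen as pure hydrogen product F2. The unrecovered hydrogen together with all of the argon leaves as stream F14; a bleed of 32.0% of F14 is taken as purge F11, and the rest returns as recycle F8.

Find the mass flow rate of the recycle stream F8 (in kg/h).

586.4 kg/h

argon enters only via F7 and leaves only via the purge: 695×0.370 = 0.320×(argon in F14), and the separator passes all argon, so argon in F5 = argon in F14 = 803.59 kg/h.
hydrogen in F5: m_A = 695×0.630 + (1−0.320)·(1−0.877)·m_A, so m_A = 437.85/0.9164 = 477.81 kg/h.
F14 = (1−0.877)×477.81 + 803.59 = 862.36 kg/h.
Recycle F8 = (1−0.320)×862.36 = 586.41 kg/h.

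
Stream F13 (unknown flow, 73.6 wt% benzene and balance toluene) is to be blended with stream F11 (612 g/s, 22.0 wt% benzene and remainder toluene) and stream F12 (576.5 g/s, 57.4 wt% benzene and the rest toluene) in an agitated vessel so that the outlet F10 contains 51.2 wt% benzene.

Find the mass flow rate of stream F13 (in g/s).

638.2 g/s

Let F13 be the unknown flow. Total out = 1188.5 + F13.
benzene balance: 465.55 + 0.736·F13 = 0.512·(1188.5 + F13)
(0.736 − 0.512)·F13 = 0.512×1188.5 − 465.55 = 142.96
F13 = 142.96 / 0.224 = 638.22 g/s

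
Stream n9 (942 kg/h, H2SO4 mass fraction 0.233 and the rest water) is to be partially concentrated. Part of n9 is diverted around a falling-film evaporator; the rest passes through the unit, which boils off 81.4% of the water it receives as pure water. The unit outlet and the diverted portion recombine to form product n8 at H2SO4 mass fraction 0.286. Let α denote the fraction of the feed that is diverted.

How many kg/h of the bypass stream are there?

All 942×0.233 = 219.49 kg/h of H2SO4 reaches n8, so n8 = 219.49/0.286 = 767.43 kg/h and vapour = 174.57 kg/h.
The evaporator receives (1−α)·942 of feed at 0.767 water and removes 0.814 of that water:
0.814×0.767×(1−α)×942 = 174.57
(1−α) = 174.57/588.13 = 0.2968;  α = 0.7032.
Bypass flow = 0.7032×942 = 662.4 kg/h.

662.4 kg/h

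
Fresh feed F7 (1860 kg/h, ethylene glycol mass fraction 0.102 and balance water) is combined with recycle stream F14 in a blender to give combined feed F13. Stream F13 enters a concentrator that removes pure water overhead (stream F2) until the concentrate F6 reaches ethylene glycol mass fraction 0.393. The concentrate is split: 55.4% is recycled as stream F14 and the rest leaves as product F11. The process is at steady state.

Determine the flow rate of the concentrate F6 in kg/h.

Overall ethylene glycol balance (none leaves overhead): ethylene glycol in fresh feed = ethylene glycol in product, i.e. 1860×0.102 = (1−0.554)·F6·0.393.
F6 = 189.72/(0.393×0.446) = 1082.4 kg/h.

1082 kg/h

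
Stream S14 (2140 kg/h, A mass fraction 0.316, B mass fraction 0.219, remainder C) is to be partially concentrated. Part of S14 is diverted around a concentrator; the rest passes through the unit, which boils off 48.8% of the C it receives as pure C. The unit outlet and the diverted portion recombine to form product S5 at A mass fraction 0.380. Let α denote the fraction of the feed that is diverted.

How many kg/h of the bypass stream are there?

551.7 kg/h

All 2140×0.316 = 676.24 kg/h of A reaches S5, so S5 = 676.24/0.380 = 1779.6 kg/h and vapour = 360.42 kg/h.
The evaporator receives (1−α)·2140 of feed at 0.465 C and removes 0.488 of that C:
0.488×0.465×(1−α)×2140 = 360.42
(1−α) = 360.42/485.61 = 0.7422;  α = 0.2578.
Bypass flow = 0.2578×2140 = 551.68 kg/h.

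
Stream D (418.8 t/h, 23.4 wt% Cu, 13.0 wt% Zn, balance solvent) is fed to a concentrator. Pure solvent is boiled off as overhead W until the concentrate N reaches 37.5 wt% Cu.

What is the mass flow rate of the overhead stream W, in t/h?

157.5 t/h

Cu is conserved: 418.8×0.234 = 97.999 t/h all reports to the concentrate.
Concentrate = 97.999/(target fraction) = 261.33 t/h.
Overhead = 418.8 − 261.33 = 157.47 t/h.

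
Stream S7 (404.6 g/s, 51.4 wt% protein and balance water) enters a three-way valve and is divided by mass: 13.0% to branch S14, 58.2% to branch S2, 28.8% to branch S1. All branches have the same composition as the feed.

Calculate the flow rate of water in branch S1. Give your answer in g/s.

56.63 g/s

Branch S1 total = 0.288×404.6 = 116.52 g/s.
water in S1 = 0.486×116.52 = 56.631 g/s.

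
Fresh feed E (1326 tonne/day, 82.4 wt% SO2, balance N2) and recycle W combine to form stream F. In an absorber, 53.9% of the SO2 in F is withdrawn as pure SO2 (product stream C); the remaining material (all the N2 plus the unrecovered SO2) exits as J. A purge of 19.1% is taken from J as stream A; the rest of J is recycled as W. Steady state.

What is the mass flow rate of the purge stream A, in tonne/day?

N2 enters only via E and leaves only via the purge: 1326×0.176 = 0.191×(N2 in J), and the absorber passes all N2, so N2 in F = N2 in J = 1221.9 tonne/day.
SO2 in F: m_A = 1326×0.824 + (1−0.191)·(1−0.539)·m_A, so m_A = 1092.6/0.6271 = 1742.5 tonne/day.
J = (1−0.539)×1742.5 + 1221.9 = 2025.1 tonne/day.
Purge A = 0.191×2025.1 = 386.8 tonne/day.

386.8 tonne/day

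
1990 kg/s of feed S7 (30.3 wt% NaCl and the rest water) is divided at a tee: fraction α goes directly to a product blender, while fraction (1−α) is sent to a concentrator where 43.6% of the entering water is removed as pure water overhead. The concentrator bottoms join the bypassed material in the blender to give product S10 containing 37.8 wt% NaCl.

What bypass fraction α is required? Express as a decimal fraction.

0.347

All 1990×0.303 = 602.97 kg/s of NaCl reaches S10, so S10 = 602.97/0.378 = 1595.2 kg/s and vapour = 394.84 kg/s.
The evaporator receives (1−α)·1990 of feed at 0.697 water and removes 0.436 of that water:
0.436×0.697×(1−α)×1990 = 394.84
(1−α) = 394.84/604.75 = 0.6529;  α = 0.3471.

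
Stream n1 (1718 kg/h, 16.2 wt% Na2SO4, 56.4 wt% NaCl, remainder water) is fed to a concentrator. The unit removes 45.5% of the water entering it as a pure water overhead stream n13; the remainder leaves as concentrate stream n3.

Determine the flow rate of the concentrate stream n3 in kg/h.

1504 kg/h

water entering = 1718×0.274 = 470.73 kg/h; overhead removed = 0.455×470.73 = 214.18 kg/h.
Concentrate = 1718 − 214.18 = 1503.8 kg/h.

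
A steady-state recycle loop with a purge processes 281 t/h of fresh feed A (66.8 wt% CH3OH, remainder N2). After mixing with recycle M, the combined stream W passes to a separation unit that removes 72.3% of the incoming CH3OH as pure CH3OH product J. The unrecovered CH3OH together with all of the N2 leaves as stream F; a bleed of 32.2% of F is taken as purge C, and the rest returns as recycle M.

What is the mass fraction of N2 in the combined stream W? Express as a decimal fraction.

N2 enters only via A and leaves only via the purge: 281×0.332 = 0.322×(N2 in F), and the separation unit passes all N2, so N2 in W = N2 in F = 289.73 t/h.
CH3OH in W: m_A = 281×0.668 + (1−0.322)·(1−0.723)·m_A, so m_A = 187.71/0.8122 = 231.11 t/h.
W = 231.11 + 289.73 = 520.84 t/h.
N2 fraction in W = 289.73/520.84 = 0.5563.

0.5563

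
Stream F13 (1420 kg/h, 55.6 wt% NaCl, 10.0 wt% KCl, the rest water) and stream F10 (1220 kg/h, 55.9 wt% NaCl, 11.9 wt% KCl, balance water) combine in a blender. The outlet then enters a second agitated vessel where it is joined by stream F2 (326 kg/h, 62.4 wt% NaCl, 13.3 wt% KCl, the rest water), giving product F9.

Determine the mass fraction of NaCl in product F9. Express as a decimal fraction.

0.565

Overall, product flow = 2966 kg/h.
NaCl in = 1420×0.556 + 1220×0.559 + 326×0.624 = 1674.9 kg/h.
NaCl fraction in F9 = 0.565.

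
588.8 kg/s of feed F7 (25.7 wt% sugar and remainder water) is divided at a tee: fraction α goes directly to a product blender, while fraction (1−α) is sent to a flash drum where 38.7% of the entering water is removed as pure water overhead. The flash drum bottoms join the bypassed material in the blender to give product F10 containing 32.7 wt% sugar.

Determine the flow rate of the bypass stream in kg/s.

All 588.8×0.257 = 151.32 kg/s of sugar reaches F10, so F10 = 151.32/0.327 = 462.76 kg/s and vapour = 126.04 kg/s.
The evaporator receives (1−α)·588.8 of feed at 0.743 water and removes 0.387 of that water:
0.387×0.743×(1−α)×588.8 = 126.04
(1−α) = 126.04/169.3 = 0.7445;  α = 0.2555.
Bypass flow = 0.2555×588.8 = 150.45 kg/s.

150.5 kg/s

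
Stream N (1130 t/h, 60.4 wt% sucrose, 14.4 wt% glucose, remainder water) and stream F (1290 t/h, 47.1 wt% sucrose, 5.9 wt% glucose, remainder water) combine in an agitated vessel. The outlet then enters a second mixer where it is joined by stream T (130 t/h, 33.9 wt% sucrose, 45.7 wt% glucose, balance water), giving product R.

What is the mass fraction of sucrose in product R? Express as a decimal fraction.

0.523

Overall, product flow = 2550 t/h.
sucrose in = 1130×0.604 + 1290×0.471 + 130×0.339 = 1334.2 t/h.
sucrose fraction in R = 0.523.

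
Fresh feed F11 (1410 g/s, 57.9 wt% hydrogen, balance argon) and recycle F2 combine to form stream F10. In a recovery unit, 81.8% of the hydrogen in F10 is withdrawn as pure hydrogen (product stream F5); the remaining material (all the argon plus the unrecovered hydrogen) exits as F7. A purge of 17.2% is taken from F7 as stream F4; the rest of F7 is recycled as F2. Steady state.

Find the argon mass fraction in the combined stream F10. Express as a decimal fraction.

0.782

argon enters only via F11 and leaves only via the purge: 1410×0.421 = 0.172×(argon in F7), and the recovery unit passes all argon, so argon in F10 = argon in F7 = 3451.2 g/s.
hydrogen in F10: m_A = 1410×0.579 + (1−0.172)·(1−0.818)·m_A, so m_A = 816.39/0.8493 = 961.25 g/s.
F10 = 961.25 + 3451.2 = 4412.5 g/s.
argon fraction in F10 = 3451.2/4412.5 = 0.782.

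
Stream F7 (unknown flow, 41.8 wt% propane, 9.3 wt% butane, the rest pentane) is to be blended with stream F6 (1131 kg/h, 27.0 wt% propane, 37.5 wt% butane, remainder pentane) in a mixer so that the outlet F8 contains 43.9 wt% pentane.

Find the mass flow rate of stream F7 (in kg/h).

1900 kg/h

Let F7 be the unknown flow. Total out = 1131 + F7.
pentane balance: 401.5 + 0.489·F7 = 0.439·(1131 + F7)
(0.489 − 0.439)·F7 = 0.439×1131 − 401.5 = 95.004
F7 = 95.004 / 0.050 = 1900.1 kg/h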